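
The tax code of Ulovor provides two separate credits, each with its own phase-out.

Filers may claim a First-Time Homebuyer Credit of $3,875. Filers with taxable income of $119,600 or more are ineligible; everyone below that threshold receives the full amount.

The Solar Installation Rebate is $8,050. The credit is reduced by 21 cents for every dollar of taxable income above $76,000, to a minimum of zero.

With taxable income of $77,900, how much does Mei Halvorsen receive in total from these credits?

$11,526

First-Time Homebuyer Credit: $77,900 is below the $119,600 cutoff, so the full $3,875 applies.
Solar Installation Rebate: 21% of the $1,900 excess over $76,000 is $399; credit = $8,050 − $399 = $7,651.
Total: $3,875 + $7,651 = $11,526.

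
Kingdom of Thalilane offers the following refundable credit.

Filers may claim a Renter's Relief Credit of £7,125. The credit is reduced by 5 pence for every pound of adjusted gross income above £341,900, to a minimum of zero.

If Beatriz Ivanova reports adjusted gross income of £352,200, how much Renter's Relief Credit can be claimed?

Renter's Relief Credit: 5% of the £10,300 excess over £341,900 is £515; credit = £7,125 − £515 = £6,610.

£6,610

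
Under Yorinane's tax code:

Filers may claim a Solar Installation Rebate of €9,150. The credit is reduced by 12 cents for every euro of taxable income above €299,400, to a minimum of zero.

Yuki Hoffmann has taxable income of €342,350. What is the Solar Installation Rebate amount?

€3,996

Solar Installation Rebate: 12% of the €42,950 excess over €299,400 is €5,154; credit = €9,150 − €5,154 = €3,996.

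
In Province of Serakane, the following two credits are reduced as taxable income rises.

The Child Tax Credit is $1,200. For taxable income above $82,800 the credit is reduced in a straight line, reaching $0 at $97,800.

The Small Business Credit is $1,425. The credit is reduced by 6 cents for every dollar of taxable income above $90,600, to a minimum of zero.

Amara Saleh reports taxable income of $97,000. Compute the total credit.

$1,105

Child Tax Credit: $97,000 is $14,200 into a $15,000 phase-out range, leaving 800/15,000 of the credit: $1,200 × 800/15,000 = $64.
Small Business Credit: 6% of the $6,400 excess over $90,600 is $384; credit = $1,425 − $384 = $1,041.
Total: $64 + $1,041 = $1,105.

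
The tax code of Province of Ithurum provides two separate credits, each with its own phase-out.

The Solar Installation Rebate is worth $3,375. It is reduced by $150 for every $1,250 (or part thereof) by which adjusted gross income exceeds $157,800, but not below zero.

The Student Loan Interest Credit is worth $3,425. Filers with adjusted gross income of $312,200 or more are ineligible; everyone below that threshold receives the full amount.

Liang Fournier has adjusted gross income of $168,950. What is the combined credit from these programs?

Solar Installation Rebate: income exceeds $157,800 by $11,150, which is 9 full-or-partial $1,250 increments; reduction = 9 × $150 = $1,350, leaving $2,025.
Student Loan Interest Credit: $168,950 is below the $312,200 cutoff, so the full $3,425 applies.
Total: $2,025 + $3,425 = $5,450.

$5,450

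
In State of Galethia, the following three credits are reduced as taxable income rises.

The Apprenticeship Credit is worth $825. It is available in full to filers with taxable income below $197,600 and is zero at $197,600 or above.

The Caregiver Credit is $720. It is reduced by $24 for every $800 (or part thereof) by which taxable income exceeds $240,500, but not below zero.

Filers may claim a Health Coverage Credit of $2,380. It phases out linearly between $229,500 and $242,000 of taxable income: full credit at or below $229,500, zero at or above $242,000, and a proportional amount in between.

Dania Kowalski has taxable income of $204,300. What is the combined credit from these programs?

Apprenticeship Credit: $204,300 meets or exceeds the $197,600 cutoff, so the credit is $0.
Caregiver Credit: $204,300 is at or below the $240,500 threshold, so the full $720 applies.
Health Coverage Credit: $204,300 is at or below the $229,500 threshold, so the full $2,380 applies.
Total: $0 + $720 + $2,380 = $3,100.

$3,100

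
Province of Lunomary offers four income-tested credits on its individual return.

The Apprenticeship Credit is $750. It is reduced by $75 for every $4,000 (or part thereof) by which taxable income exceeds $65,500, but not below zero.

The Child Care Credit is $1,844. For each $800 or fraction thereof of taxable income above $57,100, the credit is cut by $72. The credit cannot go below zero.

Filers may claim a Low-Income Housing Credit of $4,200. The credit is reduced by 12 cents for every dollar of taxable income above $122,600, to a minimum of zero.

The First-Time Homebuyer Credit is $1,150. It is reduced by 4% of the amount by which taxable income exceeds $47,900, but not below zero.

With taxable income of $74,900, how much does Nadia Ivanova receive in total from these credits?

Apprenticeship Credit: income exceeds $65,500 by $9,400, which is 3 full-or-partial $4,000 increments; reduction = 3 × $75 = $225, leaving $525.
Child Care Credit: income exceeds $57,100 by $17,800, which is 23 full-or-partial $800 increments; reduction = 23 × $72 = $1,656, leaving $188.
Low-Income Housing Credit: $74,900 is at or below the $122,600 threshold, so the full $4,200 applies.
First-Time Homebuyer Credit: 4% of the $27,000 excess over $47,900 is $1,080; credit = $1,150 − $1,080 = $70.
Total: $525 + $188 + $4,200 + $70 = $4,983.

$4,983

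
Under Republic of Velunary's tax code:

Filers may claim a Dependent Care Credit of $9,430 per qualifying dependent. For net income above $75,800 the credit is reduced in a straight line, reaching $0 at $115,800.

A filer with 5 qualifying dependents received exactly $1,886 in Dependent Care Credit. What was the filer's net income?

Full credit = 5 × $9,430 = $47,150.
$1,886 is 1,886/47,150 of the full $47,150, so 45,264/47,150 of the $40,000 range has been used: income = $75,800 + $40,000 × 45,264/47,150 = $114,200.

$114,200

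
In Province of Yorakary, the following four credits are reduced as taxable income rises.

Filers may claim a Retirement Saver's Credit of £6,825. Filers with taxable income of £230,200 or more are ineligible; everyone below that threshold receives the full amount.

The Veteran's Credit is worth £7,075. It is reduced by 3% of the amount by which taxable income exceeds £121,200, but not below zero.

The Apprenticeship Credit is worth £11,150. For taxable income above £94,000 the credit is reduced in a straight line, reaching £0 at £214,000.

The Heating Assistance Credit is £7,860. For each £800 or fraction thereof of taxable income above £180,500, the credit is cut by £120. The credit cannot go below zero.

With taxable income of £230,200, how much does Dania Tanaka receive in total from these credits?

Retirement Saver's Credit: £230,200 meets or exceeds the £230,200 cutoff, so the credit is £0.
Veteran's Credit: 3% of the £109,000 excess over £121,200 is £3,270; credit = £7,075 − £3,270 = £3,805.
Apprenticeship Credit: £230,200 is at or above £214,000, so the credit is £0.
Heating Assistance Credit: income exceeds £180,500 by £49,700, which is 63 full-or-partial £800 increments; reduction = 63 × £120 = £7,560, leaving £300.
Total: £0 + £3,805 + £0 + £300 = £4,105.

£4,105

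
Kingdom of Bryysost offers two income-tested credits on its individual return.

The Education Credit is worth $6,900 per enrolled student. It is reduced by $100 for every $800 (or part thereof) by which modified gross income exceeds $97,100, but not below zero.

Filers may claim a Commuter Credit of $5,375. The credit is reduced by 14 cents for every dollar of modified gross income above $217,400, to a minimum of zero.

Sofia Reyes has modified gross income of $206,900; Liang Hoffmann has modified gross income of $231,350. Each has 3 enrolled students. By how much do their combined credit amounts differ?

$4,953

Sofia ($206,900): Education Credit: base = 3 × $6,900 = $20,700. income exceeds $97,100 by $109,800, which is 138 full-or-partial $800 increments; reduction = 138 × $100 = $13,800, leaving $6,900. Commuter Credit: $206,900 is at or below the $217,400 threshold, so the full $5,375 applies. total $6,900 + $5,375 = $12,275
Liang ($231,350): Education Credit: base = 3 × $6,900 = $20,700. income exceeds $97,100 by $134,250, which is 168 full-or-partial $800 increments; reduction = 168 × $100 = $16,800, leaving $3,900. Commuter Credit: 14% of the $13,950 excess over $217,400 is $1,953; credit = $5,375 − $1,953 = $3,422. total $3,900 + $3,422 = $7,322
Difference: |$12,275 − $7,322| = $4,953.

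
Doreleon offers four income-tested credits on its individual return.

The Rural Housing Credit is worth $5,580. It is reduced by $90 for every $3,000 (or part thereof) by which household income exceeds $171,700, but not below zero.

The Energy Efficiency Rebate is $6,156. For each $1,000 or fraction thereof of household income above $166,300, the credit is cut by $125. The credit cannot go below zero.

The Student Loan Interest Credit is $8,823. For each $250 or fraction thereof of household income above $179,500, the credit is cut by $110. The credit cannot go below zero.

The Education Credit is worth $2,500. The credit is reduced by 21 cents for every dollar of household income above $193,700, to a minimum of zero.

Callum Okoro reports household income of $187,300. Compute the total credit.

Rural Housing Credit: income exceeds $171,700 by $15,600, which is 6 full-or-partial $3,000 increments; reduction = 6 × $90 = $540, leaving $5,040.
Energy Efficiency Rebate: income exceeds $166,300 by $21,000, which is 21 full-or-partial $1,000 increments; reduction = 21 × $125 = $2,625, leaving $3,531.
Student Loan Interest Credit: income exceeds $179,500 by $7,800, which is 32 full-or-partial $250 increments; reduction = 32 × $110 = $3,520, leaving $5,303.
Education Credit: $187,300 is at or below the $193,700 threshold, so the full $2,500 applies.
Total: $5,040 + $3,531 + $5,303 + $2,500 = $16,374.

$16,374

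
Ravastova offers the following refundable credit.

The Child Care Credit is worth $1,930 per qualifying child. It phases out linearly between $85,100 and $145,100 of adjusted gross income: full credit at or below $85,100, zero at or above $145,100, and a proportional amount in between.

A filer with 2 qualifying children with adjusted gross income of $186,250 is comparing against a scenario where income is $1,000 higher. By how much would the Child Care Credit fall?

$0

At $186,250 — base = 2 × $1,930 = $3,860. $186,250 is at or above $145,100, so the credit is $0.
At $187,250 — base = 2 × $1,930 = $3,860. $187,250 is at or above $145,100, so the credit is $0.
Lost: $0 − $0 = $0.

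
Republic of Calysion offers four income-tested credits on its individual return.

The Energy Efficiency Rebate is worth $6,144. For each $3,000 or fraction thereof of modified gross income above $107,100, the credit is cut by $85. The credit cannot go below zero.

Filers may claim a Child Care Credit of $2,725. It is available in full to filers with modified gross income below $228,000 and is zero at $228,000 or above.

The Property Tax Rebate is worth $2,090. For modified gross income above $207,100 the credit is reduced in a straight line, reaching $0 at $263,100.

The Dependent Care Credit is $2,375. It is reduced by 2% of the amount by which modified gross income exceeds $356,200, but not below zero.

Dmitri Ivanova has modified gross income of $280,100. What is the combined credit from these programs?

$3,589

Energy Efficiency Rebate: income exceeds $107,100 by $173,000, which is 58 full-or-partial $3,000 increments; reduction = 58 × $85 = $4,930, leaving $1,214.
Child Care Credit: $280,100 meets or exceeds the $228,000 cutoff, so the credit is $0.
Property Tax Rebate: $280,100 is at or above $263,100, so the credit is $0.
Dependent Care Credit: $280,100 is at or below the $356,200 threshold, so the full $2,375 applies.
Total: $1,214 + $0 + $0 + $2,375 = $3,589.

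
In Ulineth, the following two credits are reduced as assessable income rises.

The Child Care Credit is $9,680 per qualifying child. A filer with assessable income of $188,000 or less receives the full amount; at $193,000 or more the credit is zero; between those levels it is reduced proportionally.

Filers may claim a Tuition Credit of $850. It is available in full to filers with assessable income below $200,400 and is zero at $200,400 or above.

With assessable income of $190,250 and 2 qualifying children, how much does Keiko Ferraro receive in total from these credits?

$11,498

Child Care Credit: base = 2 × $9,680 = $19,360. $190,250 is $2,250 into a $5,000 phase-out range, leaving 2,750/5,000 of the credit: $19,360 × 2,750/5,000 = $10,648.
Tuition Credit: $190,250 is below the $200,400 cutoff, so the full $850 applies.
Total: $10,648 + $850 = $11,498.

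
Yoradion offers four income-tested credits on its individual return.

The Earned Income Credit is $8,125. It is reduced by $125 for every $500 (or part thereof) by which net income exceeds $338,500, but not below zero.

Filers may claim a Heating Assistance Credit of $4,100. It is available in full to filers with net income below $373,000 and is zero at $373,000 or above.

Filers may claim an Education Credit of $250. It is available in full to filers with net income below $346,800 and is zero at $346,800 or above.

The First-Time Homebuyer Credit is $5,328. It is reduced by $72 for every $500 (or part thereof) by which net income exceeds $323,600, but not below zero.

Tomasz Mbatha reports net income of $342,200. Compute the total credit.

$14,067

Earned Income Credit: income exceeds $338,500 by $3,700, which is 8 full-or-partial $500 increments; reduction = 8 × $125 = $1,000, leaving $7,125.
Heating Assistance Credit: $342,200 is below the $373,000 cutoff, so the full $4,100 applies.
Education Credit: $342,200 is below the $346,800 cutoff, so the full $250 applies.
First-Time Homebuyer Credit: income exceeds $323,600 by $18,600, which is 38 full-or-partial $500 increments; reduction = 38 × $72 = $2,736, leaving $2,592.
Total: $7,125 + $4,100 + $250 + $2,592 = $14,067.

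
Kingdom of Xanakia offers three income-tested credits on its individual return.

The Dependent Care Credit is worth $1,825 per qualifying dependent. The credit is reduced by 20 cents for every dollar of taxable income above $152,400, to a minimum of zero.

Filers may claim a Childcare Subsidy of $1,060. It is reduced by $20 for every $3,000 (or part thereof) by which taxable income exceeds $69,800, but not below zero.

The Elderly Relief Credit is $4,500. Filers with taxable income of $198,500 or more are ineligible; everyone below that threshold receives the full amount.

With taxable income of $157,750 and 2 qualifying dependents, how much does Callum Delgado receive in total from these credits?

Dependent Care Credit: base = 2 × $1,825 = $3,650. 20% of the $5,350 excess over $152,400 is $1,070; credit = $3,650 − $1,070 = $2,580.
Childcare Subsidy: income exceeds $69,800 by $87,950, which is 30 full-or-partial $3,000 increments; reduction = 30 × $20 = $600, leaving $460.
Elderly Relief Credit: $157,750 is below the $198,500 cutoff, so the full $4,500 applies.
Total: $2,580 + $460 + $4,500 = $7,540.

$7,540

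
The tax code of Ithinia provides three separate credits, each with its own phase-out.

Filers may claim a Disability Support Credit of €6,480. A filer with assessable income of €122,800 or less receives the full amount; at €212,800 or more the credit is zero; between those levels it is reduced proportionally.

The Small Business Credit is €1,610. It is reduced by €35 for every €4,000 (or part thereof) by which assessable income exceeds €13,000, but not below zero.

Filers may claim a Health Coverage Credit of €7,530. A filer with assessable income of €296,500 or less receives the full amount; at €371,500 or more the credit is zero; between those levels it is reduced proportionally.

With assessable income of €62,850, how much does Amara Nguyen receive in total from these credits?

Disability Support Credit: €62,850 is at or below the €122,800 threshold, so the full €6,480 applies.
Small Business Credit: income exceeds €13,000 by €49,850, which is 13 full-or-partial €4,000 increments; reduction = 13 × €35 = €455, leaving €1,155.
Health Coverage Credit: €62,850 is at or below the €296,500 threshold, so the full €7,530 applies.
Total: €6,480 + €1,155 + €7,530 = €15,165.

€15,165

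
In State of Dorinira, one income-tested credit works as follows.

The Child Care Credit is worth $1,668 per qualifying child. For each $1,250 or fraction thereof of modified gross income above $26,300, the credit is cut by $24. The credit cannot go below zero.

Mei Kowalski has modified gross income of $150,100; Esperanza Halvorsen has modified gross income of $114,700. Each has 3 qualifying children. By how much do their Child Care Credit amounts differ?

Mei ($150,100): Child Care Credit: base = 3 × $1,668 = $5,004. income exceeds $26,300 by $123,800, which is 100 full-or-partial $1,250 increments; reduction = 100 × $24 = $2,400, leaving $2,604.
Esperanza ($114,700): Child Care Credit: base = 3 × $1,668 = $5,004. income exceeds $26,300 by $88,400, which is 71 full-or-partial $1,250 increments; reduction = 71 × $24 = $1,704, leaving $3,300.
Difference: |$2,604 − $3,300| = $696.

$696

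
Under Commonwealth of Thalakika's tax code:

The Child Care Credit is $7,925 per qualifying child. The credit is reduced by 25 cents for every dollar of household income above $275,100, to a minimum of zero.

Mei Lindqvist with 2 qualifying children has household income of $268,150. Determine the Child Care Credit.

$15,850

Child Care Credit: base = 2 × $7,925 = $15,850. $268,150 is at or below the $275,100 threshold, so the full $15,850 applies.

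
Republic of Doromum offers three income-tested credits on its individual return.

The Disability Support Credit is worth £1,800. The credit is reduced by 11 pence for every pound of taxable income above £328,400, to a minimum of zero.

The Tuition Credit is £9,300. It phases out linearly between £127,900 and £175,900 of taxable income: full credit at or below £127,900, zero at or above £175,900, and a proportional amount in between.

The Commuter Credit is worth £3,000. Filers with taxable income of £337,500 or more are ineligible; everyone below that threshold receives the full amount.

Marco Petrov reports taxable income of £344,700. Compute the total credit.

£7

Disability Support Credit: 11% of the £16,300 excess over £328,400 is £1,793; credit = £1,800 − £1,793 = £7.
Tuition Credit: £344,700 is at or above £175,900, so the credit is £0.
Commuter Credit: £344,700 meets or exceeds the £337,500 cutoff, so the credit is £0.
Total: £7 + £0 + £0 = £7.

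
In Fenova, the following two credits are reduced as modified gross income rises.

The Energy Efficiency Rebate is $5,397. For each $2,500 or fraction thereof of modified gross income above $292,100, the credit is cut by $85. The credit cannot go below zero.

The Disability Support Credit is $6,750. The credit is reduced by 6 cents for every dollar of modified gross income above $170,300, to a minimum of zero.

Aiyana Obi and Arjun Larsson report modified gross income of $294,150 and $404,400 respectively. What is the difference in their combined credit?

$3,740

Aiyana ($294,150): Energy Efficiency Rebate: income exceeds $292,100 by $2,050, which is 1 full-or-partial $2,500 increment; reduction = 1 × $85 = $85, leaving $5,312. Disability Support Credit: 6% of the $123,850 excess over $170,300 is $7,431 ≥ base, so the credit is $0. total $5,312 + $0 = $5,312
Arjun ($404,400): Energy Efficiency Rebate: income exceeds $292,100 by $112,300, which is 45 full-or-partial $2,500 increments; reduction = 45 × $85 = $3,825, leaving $1,572. Disability Support Credit: 6% of the $234,100 excess over $170,300 is $14,046 ≥ base, so the credit is $0. total $1,572 + $0 = $1,572
Difference: |$5,312 − $1,572| = $3,740.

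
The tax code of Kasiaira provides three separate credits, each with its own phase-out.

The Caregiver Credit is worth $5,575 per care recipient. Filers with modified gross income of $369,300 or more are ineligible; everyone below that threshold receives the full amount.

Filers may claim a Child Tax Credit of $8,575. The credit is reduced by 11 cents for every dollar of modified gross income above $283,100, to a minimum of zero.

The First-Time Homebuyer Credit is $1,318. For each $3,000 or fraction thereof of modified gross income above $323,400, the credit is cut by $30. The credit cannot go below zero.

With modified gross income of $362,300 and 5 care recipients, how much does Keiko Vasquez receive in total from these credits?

$28,803

Caregiver Credit: base = 5 × $5,575 = $27,875. $362,300 is below the $369,300 cutoff, so the full $27,875 applies.
Child Tax Credit: 11% of the $79,200 excess over $283,100 is $8,712 ≥ base, so the credit is $0.
First-Time Homebuyer Credit: income exceeds $323,400 by $38,900, which is 13 full-or-partial $3,000 increments; reduction = 13 × $30 = $390, leaving $928.
Total: $27,875 + $0 + $928 = $28,803.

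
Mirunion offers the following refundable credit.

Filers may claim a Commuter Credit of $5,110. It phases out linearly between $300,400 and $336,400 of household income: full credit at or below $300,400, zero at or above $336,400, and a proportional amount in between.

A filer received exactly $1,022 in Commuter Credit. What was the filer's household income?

$329,200

$1,022 is 1,022/5,110 of the full $5,110, so 4,088/5,110 of the $36,000 range has been used: income = $300,400 + $36,000 × 4,088/5,110 = $329,200.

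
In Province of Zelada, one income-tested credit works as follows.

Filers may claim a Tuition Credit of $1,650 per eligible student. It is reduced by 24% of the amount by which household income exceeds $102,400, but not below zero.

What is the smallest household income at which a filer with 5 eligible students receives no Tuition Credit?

Full credit = 5 × $1,650 = $8,250.
The credit falls by 24% of each dollar above $102,400, so it reaches zero when the excess is $8,250 / 24% = $34,375: income = $102,400 + $34,375 = $136,775.

$136,775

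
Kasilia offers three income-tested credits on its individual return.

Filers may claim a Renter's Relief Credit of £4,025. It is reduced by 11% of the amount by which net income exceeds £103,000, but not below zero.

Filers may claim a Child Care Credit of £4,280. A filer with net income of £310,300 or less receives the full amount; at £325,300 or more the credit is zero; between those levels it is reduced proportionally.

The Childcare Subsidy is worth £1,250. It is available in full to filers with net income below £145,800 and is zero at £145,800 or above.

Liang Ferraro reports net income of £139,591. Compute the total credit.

Renter's Relief Credit: 11% of the £36,591 excess over £103,000 is £4,025.01 ≥ base, so the credit is £0.
Child Care Credit: £139,591 is at or below the £310,300 threshold, so the full £4,280 applies.
Childcare Subsidy: £139,591 is below the £145,800 cutoff, so the full £1,250 applies.
Total: £0 + £4,280 + £1,250 = £5,530.

£5,530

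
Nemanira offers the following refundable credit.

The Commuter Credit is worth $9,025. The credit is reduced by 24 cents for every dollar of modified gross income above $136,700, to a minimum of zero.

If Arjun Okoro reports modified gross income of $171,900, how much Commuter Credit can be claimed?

Commuter Credit: 24% of the $35,200 excess over $136,700 is $8,448; credit = $9,025 − $8,448 = $577.

$577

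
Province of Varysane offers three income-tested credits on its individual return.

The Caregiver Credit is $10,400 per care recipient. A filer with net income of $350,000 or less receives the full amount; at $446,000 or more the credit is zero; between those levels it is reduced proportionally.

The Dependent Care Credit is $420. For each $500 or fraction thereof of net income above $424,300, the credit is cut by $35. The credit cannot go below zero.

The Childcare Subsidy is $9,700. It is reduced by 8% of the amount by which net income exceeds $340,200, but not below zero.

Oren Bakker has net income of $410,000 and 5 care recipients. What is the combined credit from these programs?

Caregiver Credit: base = 5 × $10,400 = $52,000. $410,000 is $60,000 into a $96,000 phase-out range, leaving 36,000/96,000 of the credit: $52,000 × 36,000/96,000 = $19,500.
Dependent Care Credit: $410,000 is at or below the $424,300 threshold, so the full $420 applies.
Childcare Subsidy: 8% of the $69,800 excess over $340,200 is $5,584; credit = $9,700 − $5,584 = $4,116.
Total: $19,500 + $420 + $4,116 = $24,036.

$24,036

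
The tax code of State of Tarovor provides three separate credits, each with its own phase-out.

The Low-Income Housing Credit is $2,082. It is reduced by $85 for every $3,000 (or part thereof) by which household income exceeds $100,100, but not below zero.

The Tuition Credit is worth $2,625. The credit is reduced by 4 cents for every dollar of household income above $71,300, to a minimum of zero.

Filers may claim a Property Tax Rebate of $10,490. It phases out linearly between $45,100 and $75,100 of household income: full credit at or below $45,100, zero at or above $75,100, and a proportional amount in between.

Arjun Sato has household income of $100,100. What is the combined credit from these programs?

$3,555

Low-Income Housing Credit: $100,100 is at or below the $100,100 threshold, so the full $2,082 applies.
Tuition Credit: 4% of the $28,800 excess over $71,300 is $1,152; credit = $2,625 − $1,152 = $1,473.
Property Tax Rebate: $100,100 is at or above $75,100, so the credit is $0.
Total: $2,082 + $1,473 + $0 = $3,555.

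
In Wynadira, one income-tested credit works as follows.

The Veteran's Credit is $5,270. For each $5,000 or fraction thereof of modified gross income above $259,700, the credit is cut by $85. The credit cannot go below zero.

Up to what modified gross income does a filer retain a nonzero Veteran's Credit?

After 61 increments the reduction is 61 × $85 = $5,185, leaving $85; one more increment wipes it out. Increment 61 ends at excess 61 × $5,000 = $305,000, so the highest qualifying income is $259,700 + $305,000 = $564,700.

$564,700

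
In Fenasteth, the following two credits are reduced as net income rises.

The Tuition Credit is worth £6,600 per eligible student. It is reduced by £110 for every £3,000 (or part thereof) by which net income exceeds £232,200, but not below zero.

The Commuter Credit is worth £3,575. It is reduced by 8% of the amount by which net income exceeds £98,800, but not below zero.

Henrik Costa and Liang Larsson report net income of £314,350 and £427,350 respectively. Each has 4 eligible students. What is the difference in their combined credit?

Henrik (£314,350): Tuition Credit: base = 4 × £6,600 = £26,400. income exceeds £232,200 by £82,150, which is 28 full-or-partial £3,000 increments; reduction = 28 × £110 = £3,080, leaving £23,320. Commuter Credit: 8% of the £215,550 excess over £98,800 is £17,244 ≥ base, so the credit is £0. total £23,320 + £0 = £23,320
Liang (£427,350): Tuition Credit: base = 4 × £6,600 = £26,400. income exceeds £232,200 by £195,150, which is 66 full-or-partial £3,000 increments; reduction = 66 × £110 = £7,260, leaving £19,140. Commuter Credit: 8% of the £328,550 excess over £98,800 is £26,284 ≥ base, so the credit is £0. total £19,140 + £0 = £19,140
Difference: |£23,320 − £19,140| = £4,180.

£4,180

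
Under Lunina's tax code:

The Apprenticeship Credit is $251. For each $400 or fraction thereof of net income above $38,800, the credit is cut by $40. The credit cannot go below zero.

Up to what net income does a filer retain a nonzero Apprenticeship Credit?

After 6 increments the reduction is 6 × $40 = $240, leaving $11; one more increment wipes it out. Increment 6 ends at excess 6 × $400 = $2,400, so the highest qualifying income is $38,800 + $2,400 = $41,200.

$41,200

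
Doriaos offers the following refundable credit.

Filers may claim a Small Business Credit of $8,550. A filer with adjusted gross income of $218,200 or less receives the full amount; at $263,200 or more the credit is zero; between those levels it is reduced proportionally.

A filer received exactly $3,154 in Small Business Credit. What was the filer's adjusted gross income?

$3,154 is 3,154/8,550 of the full $8,550, so 5,396/8,550 of the $45,000 range has been used: income = $218,200 + $45,000 × 5,396/8,550 = $246,600.

$246,600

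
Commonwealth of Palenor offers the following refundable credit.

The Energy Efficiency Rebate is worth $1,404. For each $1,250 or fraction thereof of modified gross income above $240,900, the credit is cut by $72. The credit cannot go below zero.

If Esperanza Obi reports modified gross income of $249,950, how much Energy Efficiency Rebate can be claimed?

$828

Energy Efficiency Rebate: income exceeds $240,900 by $9,050, which is 8 full-or-partial $1,250 increments; reduction = 8 × $72 = $576, leaving $828.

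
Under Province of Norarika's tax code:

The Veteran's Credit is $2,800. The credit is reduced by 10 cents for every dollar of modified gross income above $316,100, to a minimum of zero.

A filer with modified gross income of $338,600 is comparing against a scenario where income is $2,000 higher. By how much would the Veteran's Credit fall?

$200

At $338,600 — 10% of the $22,500 excess over $316,100 is $2,250; credit = $2,800 − $2,250 = $550.
At $340,600 — 10% of the $24,500 excess over $316,100 is $2,450; credit = $2,800 − $2,450 = $350.
Lost: $550 − $350 = $200.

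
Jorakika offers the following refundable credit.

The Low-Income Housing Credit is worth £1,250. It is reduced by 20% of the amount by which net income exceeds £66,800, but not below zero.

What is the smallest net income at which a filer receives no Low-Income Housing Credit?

£73,050

The credit falls by 20% of each pound above £66,800, so it reaches zero when the excess is £1,250 / 20% = £6,250: income = £66,800 + £6,250 = £73,050.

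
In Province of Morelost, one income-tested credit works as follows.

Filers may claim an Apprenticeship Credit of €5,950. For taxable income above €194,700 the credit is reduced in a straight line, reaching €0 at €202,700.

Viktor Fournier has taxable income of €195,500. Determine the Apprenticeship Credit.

€5,355

Apprenticeship Credit: €195,500 is €800 into a €8,000 phase-out range, leaving 7,200/8,000 of the credit: €5,950 × 7,200/8,000 = €5,355.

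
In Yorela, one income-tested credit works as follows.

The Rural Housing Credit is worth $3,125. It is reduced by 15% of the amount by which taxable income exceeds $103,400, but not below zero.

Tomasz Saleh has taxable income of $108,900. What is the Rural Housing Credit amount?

Rural Housing Credit: 15% of the $5,500 excess over $103,400 is $825; credit = $3,125 − $825 = $2,300.

$2,300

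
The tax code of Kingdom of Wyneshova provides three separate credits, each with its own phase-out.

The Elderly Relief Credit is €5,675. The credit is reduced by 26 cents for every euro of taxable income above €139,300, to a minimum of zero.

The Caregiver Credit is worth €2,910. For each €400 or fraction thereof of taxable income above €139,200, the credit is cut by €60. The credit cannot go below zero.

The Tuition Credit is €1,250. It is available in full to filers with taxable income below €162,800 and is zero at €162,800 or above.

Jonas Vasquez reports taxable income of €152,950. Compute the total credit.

Elderly Relief Credit: 26% of the €13,650 excess over €139,300 is €3,549; credit = €5,675 − €3,549 = €2,126.
Caregiver Credit: income exceeds €139,200 by €13,750, which is 35 full-or-partial €400 increments; reduction = 35 × €60 = €2,100, leaving €810.
Tuition Credit: €152,950 is below the €162,800 cutoff, so the full €1,250 applies.
Total: €2,126 + €810 + €1,250 = €4,186.

€4,186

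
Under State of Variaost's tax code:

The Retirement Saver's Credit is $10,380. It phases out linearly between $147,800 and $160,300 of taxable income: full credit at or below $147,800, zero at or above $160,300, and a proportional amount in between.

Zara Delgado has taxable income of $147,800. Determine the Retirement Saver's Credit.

$10,380

Retirement Saver's Credit: $147,800 is at or below the $147,800 threshold, so the full $10,380 applies.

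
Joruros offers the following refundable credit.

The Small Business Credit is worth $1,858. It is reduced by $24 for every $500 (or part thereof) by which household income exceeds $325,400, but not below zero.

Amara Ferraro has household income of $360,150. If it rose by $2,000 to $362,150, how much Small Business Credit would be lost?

At $360,150 — income exceeds $325,400 by $34,750, which is 70 full-or-partial $500 increments; reduction = 70 × $24 = $1,680, leaving $178.
At $362,150 — income exceeds $325,400 by $36,750, which is 74 full-or-partial $500 increments; reduction = 74 × $24 = $1,776, leaving $82.
Lost: $178 − $82 = $96.

$96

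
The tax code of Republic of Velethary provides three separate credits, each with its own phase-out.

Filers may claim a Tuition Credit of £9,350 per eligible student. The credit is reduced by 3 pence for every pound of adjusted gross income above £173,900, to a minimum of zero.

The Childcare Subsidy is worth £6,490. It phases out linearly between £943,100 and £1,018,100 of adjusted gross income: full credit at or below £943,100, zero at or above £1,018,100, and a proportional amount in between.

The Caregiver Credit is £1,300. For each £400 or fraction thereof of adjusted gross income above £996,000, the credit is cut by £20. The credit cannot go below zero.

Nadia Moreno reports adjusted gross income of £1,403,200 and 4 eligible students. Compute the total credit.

£521

Tuition Credit: base = 4 × £9,350 = £37,400. 3% of the £1,229,300 excess over £173,900 is £36,879; credit = £37,400 − £36,879 = £521.
Childcare Subsidy: £1,403,200 is at or above £1,018,100, so the credit is £0.
Caregiver Credit: income exceeds £996,000 by £407,200 → 1018 increments × £20 = £20,360 ≥ base, so the credit is £0.
Total: £521 + £0 + £0 = £521.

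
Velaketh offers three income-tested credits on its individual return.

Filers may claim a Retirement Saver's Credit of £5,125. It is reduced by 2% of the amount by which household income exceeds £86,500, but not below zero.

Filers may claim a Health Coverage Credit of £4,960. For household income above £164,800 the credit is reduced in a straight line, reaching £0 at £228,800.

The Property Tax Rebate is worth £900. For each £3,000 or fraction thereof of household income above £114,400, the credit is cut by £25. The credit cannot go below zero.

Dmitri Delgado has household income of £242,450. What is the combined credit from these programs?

Retirement Saver's Credit: 2% of the £155,950 excess over £86,500 is £3,119; credit = £5,125 − £3,119 = £2,006.
Health Coverage Credit: £242,450 is at or above £228,800, so the credit is £0.
Property Tax Rebate: income exceeds £114,400 by £128,050 → 43 increments × £25 = £1,075 ≥ base, so the credit is £0.
Total: £2,006 + £0 + £0 = £2,006.

£2,006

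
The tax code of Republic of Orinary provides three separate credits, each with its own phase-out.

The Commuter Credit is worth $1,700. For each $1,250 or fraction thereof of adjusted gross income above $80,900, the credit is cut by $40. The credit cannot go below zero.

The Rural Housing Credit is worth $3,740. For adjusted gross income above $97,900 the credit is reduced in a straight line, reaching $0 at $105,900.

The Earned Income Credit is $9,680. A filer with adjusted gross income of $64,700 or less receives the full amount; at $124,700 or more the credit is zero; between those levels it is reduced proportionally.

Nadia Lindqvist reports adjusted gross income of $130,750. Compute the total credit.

Commuter Credit: income exceeds $80,900 by $49,850, which is 40 full-or-partial $1,250 increments; reduction = 40 × $40 = $1,600, leaving $100.
Rural Housing Credit: $130,750 is at or above $105,900, so the credit is $0.
Earned Income Credit: $130,750 is at or above $124,700, so the credit is $0.
Total: $100 + $0 + $0 = $100.

$100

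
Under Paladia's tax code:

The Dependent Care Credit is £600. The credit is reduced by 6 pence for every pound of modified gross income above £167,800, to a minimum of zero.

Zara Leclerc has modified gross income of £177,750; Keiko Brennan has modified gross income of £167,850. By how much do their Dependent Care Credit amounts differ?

Zara (£177,750): Dependent Care Credit: 6% of the £9,950 excess over £167,800 is £597; credit = £600 − £597 = £3.
Keiko (£167,850): Dependent Care Credit: 6% of the £50 excess over £167,800 is £3; credit = £600 − £3 = £597.
Difference: |£3 − £597| = £594.

£594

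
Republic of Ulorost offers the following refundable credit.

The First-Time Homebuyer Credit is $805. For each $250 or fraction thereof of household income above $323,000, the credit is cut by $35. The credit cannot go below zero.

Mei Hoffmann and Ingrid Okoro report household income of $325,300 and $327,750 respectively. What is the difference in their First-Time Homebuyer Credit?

Mei ($325,300): First-Time Homebuyer Credit: income exceeds $323,000 by $2,300, which is 10 full-or-partial $250 increments; reduction = 10 × $35 = $350, leaving $455.
Ingrid ($327,750): First-Time Homebuyer Credit: income exceeds $323,000 by $4,750, which is 19 full-or-partial $250 increments; reduction = 19 × $35 = $665, leaving $140.
Difference: |$455 − $140| = $315.

$315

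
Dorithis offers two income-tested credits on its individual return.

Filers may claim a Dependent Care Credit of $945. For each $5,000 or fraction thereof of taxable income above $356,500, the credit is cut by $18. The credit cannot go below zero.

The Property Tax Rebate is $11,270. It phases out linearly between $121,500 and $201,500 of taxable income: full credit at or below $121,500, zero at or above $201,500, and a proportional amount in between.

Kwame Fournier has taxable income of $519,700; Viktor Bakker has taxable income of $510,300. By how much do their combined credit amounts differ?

Kwame ($519,700): Dependent Care Credit: income exceeds $356,500 by $163,200, which is 33 full-or-partial $5,000 increments; reduction = 33 × $18 = $594, leaving $351. Property Tax Rebate: $519,700 is at or above $201,500, so the credit is $0. total $351 + $0 = $351
Viktor ($510,300): Dependent Care Credit: income exceeds $356,500 by $153,800, which is 31 full-or-partial $5,000 increments; reduction = 31 × $18 = $558, leaving $387. Property Tax Rebate: $510,300 is at or above $201,500, so the credit is $0. total $387 + $0 = $387
Difference: |$351 − $387| = $36.

$36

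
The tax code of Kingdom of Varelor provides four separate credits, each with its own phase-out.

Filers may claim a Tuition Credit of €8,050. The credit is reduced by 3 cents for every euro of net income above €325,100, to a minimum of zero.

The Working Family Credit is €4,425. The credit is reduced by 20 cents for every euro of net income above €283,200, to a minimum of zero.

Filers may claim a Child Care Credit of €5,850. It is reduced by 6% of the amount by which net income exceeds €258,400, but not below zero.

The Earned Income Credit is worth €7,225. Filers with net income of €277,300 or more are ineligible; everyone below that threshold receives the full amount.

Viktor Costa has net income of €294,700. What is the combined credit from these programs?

€13,847

Tuition Credit: €294,700 is at or below the €325,100 threshold, so the full €8,050 applies.
Working Family Credit: 20% of the €11,500 excess over €283,200 is €2,300; credit = €4,425 − €2,300 = €2,125.
Child Care Credit: 6% of the €36,300 excess over €258,400 is €2,178; credit = €5,850 − €2,178 = €3,672.
Earned Income Credit: €294,700 meets or exceeds the €277,300 cutoff, so the credit is €0.
Total: €8,050 + €2,125 + €3,672 + €0 = €13,847.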